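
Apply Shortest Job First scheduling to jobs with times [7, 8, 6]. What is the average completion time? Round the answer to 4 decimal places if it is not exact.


SJF order (ascending): [6, 7, 8]
Completion times:
  Job 1: burst=6, C=6
  Job 2: burst=7, C=13
  Job 3: burst=8, C=21
Average completion = 40/3 = 13.3333

13.3333


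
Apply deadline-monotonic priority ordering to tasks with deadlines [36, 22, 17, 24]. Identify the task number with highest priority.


Sort tasks by relative deadline (ascending):
  Task 3: deadline = 17
  Task 2: deadline = 22
  Task 4: deadline = 24
  Task 1: deadline = 36
Priority order (highest first): [3, 2, 4, 1]
Highest priority task = 3

3


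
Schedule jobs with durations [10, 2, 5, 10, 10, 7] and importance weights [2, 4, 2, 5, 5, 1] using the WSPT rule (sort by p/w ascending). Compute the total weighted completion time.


Compute p/w ratios and sort ascending (WSPT): [(2, 4), (10, 5), (10, 5), (5, 2), (10, 2), (7, 1)]
Compute weighted completion times:
  Job (p=2,w=4): C=2, w*C=4*2=8
  Job (p=10,w=5): C=12, w*C=5*12=60
  Job (p=10,w=5): C=22, w*C=5*22=110
  Job (p=5,w=2): C=27, w*C=2*27=54
  Job (p=10,w=2): C=37, w*C=2*37=74
  Job (p=7,w=1): C=44, w*C=1*44=44
Total weighted completion time = 350

350


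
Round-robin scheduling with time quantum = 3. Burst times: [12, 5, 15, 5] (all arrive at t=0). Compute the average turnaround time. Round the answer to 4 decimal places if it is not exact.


Time quantum = 3
Execution trace:
  J1 runs 3 units, time = 3
  J2 runs 3 units, time = 6
  J3 runs 3 units, time = 9
  J4 runs 3 units, time = 12
  J1 runs 3 units, time = 15
  J2 runs 2 units, time = 17
  J3 runs 3 units, time = 20
  J4 runs 2 units, time = 22
  J1 runs 3 units, time = 25
  J3 runs 3 units, time = 28
  J1 runs 3 units, time = 31
  J3 runs 3 units, time = 34
  J3 runs 3 units, time = 37
Finish times: [31, 17, 37, 22]
Average turnaround = 107/4 = 26.75

26.75


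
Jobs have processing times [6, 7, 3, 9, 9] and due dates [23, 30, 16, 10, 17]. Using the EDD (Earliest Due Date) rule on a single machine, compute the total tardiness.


Sort by due date (EDD order): [(9, 10), (3, 16), (9, 17), (6, 23), (7, 30)]
Compute completion times and tardiness:
  Job 1: p=9, d=10, C=9, tardiness=max(0,9-10)=0
  Job 2: p=3, d=16, C=12, tardiness=max(0,12-16)=0
  Job 3: p=9, d=17, C=21, tardiness=max(0,21-17)=4
  Job 4: p=6, d=23, C=27, tardiness=max(0,27-23)=4
  Job 5: p=7, d=30, C=34, tardiness=max(0,34-30)=4
Total tardiness = 12

12


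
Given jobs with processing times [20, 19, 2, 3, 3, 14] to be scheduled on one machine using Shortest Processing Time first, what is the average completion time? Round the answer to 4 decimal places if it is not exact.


Sort jobs by processing time (SPT order): [2, 3, 3, 14, 19, 20]
Compute completion times sequentially:
  Job 1: processing = 2, completes at 2
  Job 2: processing = 3, completes at 5
  Job 3: processing = 3, completes at 8
  Job 4: processing = 14, completes at 22
  Job 5: processing = 19, completes at 41
  Job 6: processing = 20, completes at 61
Sum of completion times = 139
Average completion time = 139/6 = 23.1667

23.1667


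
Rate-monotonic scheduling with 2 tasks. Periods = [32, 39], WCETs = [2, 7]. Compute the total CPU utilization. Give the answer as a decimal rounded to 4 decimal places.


Compute individual utilizations (exact fractions):
  Task 1: C/T = 2/32 = 1/16 (approx. 0.0625)
  Task 2: C/T = 7/39 (approx. 0.1795)
Total utilization U = 1/16 + 7/39 = 151/624
Rounded to 4 decimal places: U = 0.2420
RM (Liu & Layland) bound for 2 tasks = 0.828427; compare with U = 151/624 (approx. 0.241987)
U <= bound, so schedulable by RM sufficient condition.

0.2420


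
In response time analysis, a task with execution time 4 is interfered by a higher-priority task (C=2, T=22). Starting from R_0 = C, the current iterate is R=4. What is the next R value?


R_next = C + ceil(R_prev / T_hp) * C_hp
ceil(4 / 22) = ceil(0.1818) = 1
Interference = 1 * 2 = 2
R_next = 4 + 2 = 6

6


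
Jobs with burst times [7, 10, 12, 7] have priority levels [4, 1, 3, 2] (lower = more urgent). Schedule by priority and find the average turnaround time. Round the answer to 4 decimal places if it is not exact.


Sort by priority (ascending = highest first):
Order: [(1, 10), (2, 7), (3, 12), (4, 7)]
Completion times:
  Priority 1, burst=10, C=10
  Priority 2, burst=7, C=17
  Priority 3, burst=12, C=29
  Priority 4, burst=7, C=36
Average turnaround = 92/4 = 23.0

23.0


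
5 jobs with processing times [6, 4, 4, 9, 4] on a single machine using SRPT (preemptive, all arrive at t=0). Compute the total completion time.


Since all jobs arrive at t=0, SRPT equals SPT ordering.
SPT order: [4, 4, 4, 6, 9]
Completion times:
  Job 1: p=4, C=4
  Job 2: p=4, C=8
  Job 3: p=4, C=12
  Job 4: p=6, C=18
  Job 5: p=9, C=27
Total completion time = 4 + 8 + 12 + 18 + 27 = 69

69


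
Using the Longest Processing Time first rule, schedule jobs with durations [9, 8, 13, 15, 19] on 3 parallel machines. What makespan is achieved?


Sort jobs in decreasing order (LPT): [19, 15, 13, 9, 8]
Assign each job to the least loaded machine:
  Machine 1: jobs [19], load = 19
  Machine 2: jobs [15, 8], load = 23
  Machine 3: jobs [13, 9], load = 22
Makespan = max load = 23

23


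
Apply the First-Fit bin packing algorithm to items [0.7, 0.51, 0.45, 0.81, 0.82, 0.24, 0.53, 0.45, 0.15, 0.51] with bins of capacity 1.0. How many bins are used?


Place items sequentially using First-Fit:
  Item 0.7 -> new Bin 1
  Item 0.51 -> new Bin 2
  Item 0.45 -> Bin 2 (now 0.96)
  Item 0.81 -> new Bin 3
  Item 0.82 -> new Bin 4
  Item 0.24 -> Bin 1 (now 0.94)
  Item 0.53 -> new Bin 5
  Item 0.45 -> Bin 5 (now 0.98)
  Item 0.15 -> Bin 3 (now 0.96)
  Item 0.51 -> new Bin 6
Total bins used = 6

6


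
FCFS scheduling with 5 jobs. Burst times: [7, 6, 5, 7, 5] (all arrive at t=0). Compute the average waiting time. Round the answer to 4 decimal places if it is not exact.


FCFS order (as given): [7, 6, 5, 7, 5]
Waiting times:
  Job 1: wait = 0
  Job 2: wait = 7
  Job 3: wait = 13
  Job 4: wait = 18
  Job 5: wait = 25
Sum of waiting times = 63
Average waiting time = 63/5 = 12.6

12.6


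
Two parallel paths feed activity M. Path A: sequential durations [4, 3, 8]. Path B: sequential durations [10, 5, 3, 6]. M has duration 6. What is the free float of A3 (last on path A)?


ES(A3) = sum of predecessors on chain A = 7
EF(A3) = ES + duration = 7 + 8 = 15
Successor of A3 is M. ES(M) = max(sum(A), sum(B)) = max(15, 24) = 24
Free float = ES(successor) - EF(current) = 24 - 15 = 9

9


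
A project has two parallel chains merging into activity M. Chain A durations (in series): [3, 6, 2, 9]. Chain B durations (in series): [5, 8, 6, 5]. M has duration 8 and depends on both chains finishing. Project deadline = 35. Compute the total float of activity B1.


Forward pass: ES(B1) = sum of predecessors on chain B = 0
EF = ES + duration = 0 + 5 = 5
Backward pass: LF(M) = deadline = 35; LS(M) = 35 - 8 = 27
LF(B1) = LS(M) - sum(successors on chain B) = 27 - 19 = 8
LS = LF - duration = 8 - 5 = 3
Total float = LS - ES = 3 - 0 = 3

3


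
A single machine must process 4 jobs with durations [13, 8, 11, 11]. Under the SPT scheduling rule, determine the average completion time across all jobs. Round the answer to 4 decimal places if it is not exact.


Sort jobs by processing time (SPT order): [8, 11, 11, 13]
Compute completion times sequentially:
  Job 1: processing = 8, completes at 8
  Job 2: processing = 11, completes at 19
  Job 3: processing = 11, completes at 30
  Job 4: processing = 13, completes at 43
Sum of completion times = 100
Average completion time = 100/4 = 25.0

25.0


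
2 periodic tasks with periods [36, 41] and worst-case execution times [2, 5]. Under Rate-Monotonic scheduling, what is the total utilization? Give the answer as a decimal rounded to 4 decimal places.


Compute individual utilizations (exact fractions):
  Task 1: C/T = 2/36 = 1/18 (approx. 0.0556)
  Task 2: C/T = 5/41 (approx. 0.122)
Total utilization U = 1/18 + 5/41 = 131/738
Rounded to 4 decimal places: U = 0.1775
RM (Liu & Layland) bound for 2 tasks = 0.828427; compare with U = 131/738 (approx. 0.177507)
U <= bound, so schedulable by RM sufficient condition.

0.1775


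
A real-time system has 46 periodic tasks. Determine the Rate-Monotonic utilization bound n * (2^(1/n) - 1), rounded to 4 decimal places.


Compute 2^(1/46) = 1.0151825180
Subtract 1: 1.0151825180 - 1 = 0.0151825180
Multiply by n: 46 * 0.0151825180 = 0.6983958280
Round to 4 dp: 0.6984

0.6984


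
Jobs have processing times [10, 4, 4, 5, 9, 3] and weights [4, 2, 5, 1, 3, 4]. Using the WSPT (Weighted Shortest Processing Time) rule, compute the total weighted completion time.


Compute p/w ratios and sort ascending (WSPT): [(3, 4), (4, 5), (4, 2), (10, 4), (9, 3), (5, 1)]
Compute weighted completion times:
  Job (p=3,w=4): C=3, w*C=4*3=12
  Job (p=4,w=5): C=7, w*C=5*7=35
  Job (p=4,w=2): C=11, w*C=2*11=22
  Job (p=10,w=4): C=21, w*C=4*21=84
  Job (p=9,w=3): C=30, w*C=3*30=90
  Job (p=5,w=1): C=35, w*C=1*35=35
Total weighted completion time = 278

278


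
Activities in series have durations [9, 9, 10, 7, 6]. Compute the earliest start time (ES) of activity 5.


Activity 5 starts after activities 1 through 4 complete.
Predecessor durations: [9, 9, 10, 7]
ES = 9 + 9 + 10 + 7 = 35

35


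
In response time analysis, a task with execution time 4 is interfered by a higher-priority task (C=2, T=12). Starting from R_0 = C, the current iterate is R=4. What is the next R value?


R_next = C + ceil(R_prev / T_hp) * C_hp
ceil(4 / 12) = ceil(0.3333) = 1
Interference = 1 * 2 = 2
R_next = 4 + 2 = 6

6


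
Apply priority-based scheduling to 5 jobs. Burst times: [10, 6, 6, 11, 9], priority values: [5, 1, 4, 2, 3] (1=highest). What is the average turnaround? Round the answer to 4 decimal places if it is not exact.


Sort by priority (ascending = highest first):
Order: [(1, 6), (2, 11), (3, 9), (4, 6), (5, 10)]
Completion times:
  Priority 1, burst=6, C=6
  Priority 2, burst=11, C=17
  Priority 3, burst=9, C=26
  Priority 4, burst=6, C=32
  Priority 5, burst=10, C=42
Average turnaround = 123/5 = 24.6

24.6


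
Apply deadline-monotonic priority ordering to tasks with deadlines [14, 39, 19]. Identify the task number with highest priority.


Sort tasks by relative deadline (ascending):
  Task 1: deadline = 14
  Task 3: deadline = 19
  Task 2: deadline = 39
Priority order (highest first): [1, 3, 2]
Highest priority task = 1

1


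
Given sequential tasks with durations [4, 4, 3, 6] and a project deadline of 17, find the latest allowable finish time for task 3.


LF(activity 3) = deadline - sum of successor durations
Successors: activities 4 through 4 with durations [6]
Sum of successor durations = 6
LF = 17 - 6 = 11

11


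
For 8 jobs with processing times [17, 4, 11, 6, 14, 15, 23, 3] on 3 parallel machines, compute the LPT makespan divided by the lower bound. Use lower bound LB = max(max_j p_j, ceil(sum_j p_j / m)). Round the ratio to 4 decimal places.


LPT order: [23, 17, 15, 14, 11, 6, 4, 3]
Machine loads after assignment: [32, 32, 29]
LPT makespan = 32
Lower bound = max(max_job, ceil(total/3)) = max(23, 31) = 31
Ratio = 32 / 31 = 1.0323

1.0323


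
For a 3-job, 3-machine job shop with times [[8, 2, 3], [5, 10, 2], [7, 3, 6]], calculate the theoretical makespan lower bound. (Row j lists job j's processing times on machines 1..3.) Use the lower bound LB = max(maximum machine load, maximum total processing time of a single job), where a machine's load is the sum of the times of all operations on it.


Machine loads:
  Machine 1: 8 + 5 + 7 = 20
  Machine 2: 2 + 10 + 3 = 15
  Machine 3: 3 + 2 + 6 = 11
Max machine load = 20
Job totals:
  Job 1: 13
  Job 2: 17
  Job 3: 16
Max job total = 17
Lower bound = max(20, 17) = 20

20


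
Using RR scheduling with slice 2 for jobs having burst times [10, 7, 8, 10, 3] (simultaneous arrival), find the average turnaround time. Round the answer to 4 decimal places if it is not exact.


Time quantum = 2
Execution trace:
  J1 runs 2 units, time = 2
  J2 runs 2 units, time = 4
  J3 runs 2 units, time = 6
  J4 runs 2 units, time = 8
  J5 runs 2 units, time = 10
  J1 runs 2 units, time = 12
  J2 runs 2 units, time = 14
  J3 runs 2 units, time = 16
  J4 runs 2 units, time = 18
  J5 runs 1 units, time = 19
  J1 runs 2 units, time = 21
  J2 runs 2 units, time = 23
  J3 runs 2 units, time = 25
  J4 runs 2 units, time = 27
  J1 runs 2 units, time = 29
  J2 runs 1 units, time = 30
  J3 runs 2 units, time = 32
  J4 runs 2 units, time = 34
  J1 runs 2 units, time = 36
  J4 runs 2 units, time = 38
Finish times: [36, 30, 32, 38, 19]
Average turnaround = 155/5 = 31.0

31.0


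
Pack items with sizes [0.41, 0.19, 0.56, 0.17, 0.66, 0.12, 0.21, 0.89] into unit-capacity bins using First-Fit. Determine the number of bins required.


Place items sequentially using First-Fit:
  Item 0.41 -> new Bin 1
  Item 0.19 -> Bin 1 (now 0.6)
  Item 0.56 -> new Bin 2
  Item 0.17 -> Bin 1 (now 0.77)
  Item 0.66 -> new Bin 3
  Item 0.12 -> Bin 1 (now 0.89)
  Item 0.21 -> Bin 2 (now 0.77)
  Item 0.89 -> new Bin 4
Total bins used = 4

4


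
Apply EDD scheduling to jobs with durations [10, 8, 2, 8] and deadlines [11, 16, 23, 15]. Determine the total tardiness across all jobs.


Sort by due date (EDD order): [(10, 11), (8, 15), (8, 16), (2, 23)]
Compute completion times and tardiness:
  Job 1: p=10, d=11, C=10, tardiness=max(0,10-11)=0
  Job 2: p=8, d=15, C=18, tardiness=max(0,18-15)=3
  Job 3: p=8, d=16, C=26, tardiness=max(0,26-16)=10
  Job 4: p=2, d=23, C=28, tardiness=max(0,28-23)=5
Total tardiness = 18

18


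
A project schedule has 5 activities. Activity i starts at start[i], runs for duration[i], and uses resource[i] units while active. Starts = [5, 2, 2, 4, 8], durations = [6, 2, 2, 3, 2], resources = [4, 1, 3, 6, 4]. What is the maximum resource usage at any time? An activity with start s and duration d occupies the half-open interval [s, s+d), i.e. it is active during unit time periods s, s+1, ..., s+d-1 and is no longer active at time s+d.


Each activity i is active on [start_i, start_i + duration_i).
Compute total resource usage per time slot:
  t=0: active resources = [], total = 0
  t=1: active resources = [], total = 0
  t=2: active resources = [1, 3], total = 4
  t=3: active resources = [1, 3], total = 4
  t=4: active resources = [6], total = 6
  t=5: active resources = [4, 6], total = 10
  t=6: active resources = [4, 6], total = 10
  t=7: active resources = [4], total = 4
  t=8: active resources = [4, 4], total = 8
  t=9: active resources = [4, 4], total = 8
  t=10: active resources = [4], total = 4
Peak resource demand = 10

10


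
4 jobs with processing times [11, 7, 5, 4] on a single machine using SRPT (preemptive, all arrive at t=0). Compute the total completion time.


Since all jobs arrive at t=0, SRPT equals SPT ordering.
SPT order: [4, 5, 7, 11]
Completion times:
  Job 1: p=4, C=4
  Job 2: p=5, C=9
  Job 3: p=7, C=16
  Job 4: p=11, C=27
Total completion time = 4 + 9 + 16 + 27 = 56

56


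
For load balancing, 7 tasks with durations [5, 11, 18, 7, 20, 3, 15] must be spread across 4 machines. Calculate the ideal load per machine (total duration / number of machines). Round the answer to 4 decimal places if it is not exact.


Total processing time = 5 + 11 + 18 + 7 + 20 + 3 + 15 = 79
Number of machines = 4
Ideal balanced load = 79 / 4 = 19.75

19.75


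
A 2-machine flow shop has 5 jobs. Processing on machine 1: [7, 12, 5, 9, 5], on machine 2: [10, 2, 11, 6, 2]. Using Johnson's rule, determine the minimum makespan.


Apply Johnson's rule:
  Group 1 (a <= b): [(3, 5, 11), (1, 7, 10)]
  Group 2 (a > b): [(4, 9, 6), (2, 12, 2), (5, 5, 2)]
Optimal job order: [3, 1, 4, 2, 5]
Schedule:
  Job 3: M1 done at 5, M2 done at 16
  Job 1: M1 done at 12, M2 done at 26
  Job 4: M1 done at 21, M2 done at 32
  Job 2: M1 done at 33, M2 done at 35
  Job 5: M1 done at 38, M2 done at 40
Makespan = 40

40


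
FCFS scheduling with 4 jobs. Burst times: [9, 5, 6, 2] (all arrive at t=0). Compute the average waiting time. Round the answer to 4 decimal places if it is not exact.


FCFS order (as given): [9, 5, 6, 2]
Waiting times:
  Job 1: wait = 0
  Job 2: wait = 9
  Job 3: wait = 14
  Job 4: wait = 20
Sum of waiting times = 43
Average waiting time = 43/4 = 10.75

10.75


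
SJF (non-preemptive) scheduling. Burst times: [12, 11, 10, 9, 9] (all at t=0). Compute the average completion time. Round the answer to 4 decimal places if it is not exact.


SJF order (ascending): [9, 9, 10, 11, 12]
Completion times:
  Job 1: burst=9, C=9
  Job 2: burst=9, C=18
  Job 3: burst=10, C=28
  Job 4: burst=11, C=39
  Job 5: burst=12, C=51
Average completion = 145/5 = 29.0

29.0


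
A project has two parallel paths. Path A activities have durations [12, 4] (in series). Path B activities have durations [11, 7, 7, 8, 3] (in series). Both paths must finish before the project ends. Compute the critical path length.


Path A total = 12 + 4 = 16
Path B total = 11 + 7 + 7 + 8 + 3 = 36
Critical path = longest path = max(16, 36) = 36

36


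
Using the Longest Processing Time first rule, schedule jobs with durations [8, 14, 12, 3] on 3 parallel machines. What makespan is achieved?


Sort jobs in decreasing order (LPT): [14, 12, 8, 3]
Assign each job to the least loaded machine:
  Machine 1: jobs [14], load = 14
  Machine 2: jobs [12], load = 12
  Machine 3: jobs [8, 3], load = 11
Makespan = max load = 14

14


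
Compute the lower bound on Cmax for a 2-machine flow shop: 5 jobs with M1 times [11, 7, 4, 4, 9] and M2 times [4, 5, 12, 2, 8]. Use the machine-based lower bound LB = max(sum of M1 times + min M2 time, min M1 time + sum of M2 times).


LB1 = sum(M1 times) + min(M2 times) = 35 + 2 = 37
LB2 = min(M1 times) + sum(M2 times) = 4 + 31 = 35
Lower bound = max(LB1, LB2) = max(37, 35) = 37

37


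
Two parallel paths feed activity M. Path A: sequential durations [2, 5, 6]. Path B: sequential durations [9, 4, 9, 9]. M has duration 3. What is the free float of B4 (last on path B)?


ES(B4) = sum of predecessors on chain B = 22
EF(B4) = ES + duration = 22 + 9 = 31
Successor of B4 is M. ES(M) = max(sum(A), sum(B)) = max(13, 31) = 31
Free float = ES(successor) - EF(current) = 31 - 31 = 0

0


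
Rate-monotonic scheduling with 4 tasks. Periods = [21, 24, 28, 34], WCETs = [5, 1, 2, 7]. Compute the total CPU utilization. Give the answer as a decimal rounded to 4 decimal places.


Compute individual utilizations (exact fractions):
  Task 1: C/T = 5/21 (approx. 0.2381)
  Task 2: C/T = 1/24 (approx. 0.0417)
  Task 3: C/T = 2/28 = 1/14 (approx. 0.0714)
  Task 4: C/T = 7/34 (approx. 0.2059)
Total utilization U = 5/21 + 1/24 + 1/14 + 7/34 = 1591/2856
Rounded to 4 decimal places: U = 0.5571
RM (Liu & Layland) bound for 4 tasks = 0.756828; compare with U = 1591/2856 (approx. 0.557073)
U <= bound, so schedulable by RM sufficient condition.

0.5571


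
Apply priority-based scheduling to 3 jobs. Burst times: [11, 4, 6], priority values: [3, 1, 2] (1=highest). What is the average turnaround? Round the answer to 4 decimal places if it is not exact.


Sort by priority (ascending = highest first):
Order: [(1, 4), (2, 6), (3, 11)]
Completion times:
  Priority 1, burst=4, C=4
  Priority 2, burst=6, C=10
  Priority 3, burst=11, C=21
Average turnaround = 35/3 = 11.6667

11.6667


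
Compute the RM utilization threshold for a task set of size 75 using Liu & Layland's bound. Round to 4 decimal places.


Compute 2^(1/75) = 1.0092848012
Subtract 1: 1.0092848012 - 1 = 0.0092848012
Multiply by n: 75 * 0.0092848012 = 0.6963600900
Round to 4 dp: 0.6964

0.6964


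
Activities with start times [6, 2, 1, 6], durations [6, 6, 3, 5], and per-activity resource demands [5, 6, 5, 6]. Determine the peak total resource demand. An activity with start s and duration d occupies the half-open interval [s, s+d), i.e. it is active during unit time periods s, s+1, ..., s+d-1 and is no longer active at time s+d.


Each activity i is active on [start_i, start_i + duration_i).
Compute total resource usage per time slot:
  t=0: active resources = [], total = 0
  t=1: active resources = [5], total = 5
  t=2: active resources = [6, 5], total = 11
  t=3: active resources = [6, 5], total = 11
  t=4: active resources = [6], total = 6
  t=5: active resources = [6], total = 6
  t=6: active resources = [5, 6, 6], total = 17
  t=7: active resources = [5, 6, 6], total = 17
  t=8: active resources = [5, 6], total = 11
  t=9: active resources = [5, 6], total = 11
  t=10: active resources = [5, 6], total = 11
  t=11: active resources = [5], total = 5
Peak resource demand = 17

17


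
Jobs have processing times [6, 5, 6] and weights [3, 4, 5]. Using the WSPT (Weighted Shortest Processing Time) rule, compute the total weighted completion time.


Compute p/w ratios and sort ascending (WSPT): [(6, 5), (5, 4), (6, 3)]
Compute weighted completion times:
  Job (p=6,w=5): C=6, w*C=5*6=30
  Job (p=5,w=4): C=11, w*C=4*11=44
  Job (p=6,w=3): C=17, w*C=3*17=51
Total weighted completion time = 125

125


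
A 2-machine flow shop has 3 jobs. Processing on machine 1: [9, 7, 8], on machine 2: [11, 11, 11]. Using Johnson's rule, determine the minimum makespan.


Apply Johnson's rule:
  Group 1 (a <= b): [(2, 7, 11), (3, 8, 11), (1, 9, 11)]
  Group 2 (a > b): []
Optimal job order: [2, 3, 1]
Schedule:
  Job 2: M1 done at 7, M2 done at 18
  Job 3: M1 done at 15, M2 done at 29
  Job 1: M1 done at 24, M2 done at 40
Makespan = 40

40


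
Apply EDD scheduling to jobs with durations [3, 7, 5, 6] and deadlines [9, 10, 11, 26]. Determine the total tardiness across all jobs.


Sort by due date (EDD order): [(3, 9), (7, 10), (5, 11), (6, 26)]
Compute completion times and tardiness:
  Job 1: p=3, d=9, C=3, tardiness=max(0,3-9)=0
  Job 2: p=7, d=10, C=10, tardiness=max(0,10-10)=0
  Job 3: p=5, d=11, C=15, tardiness=max(0,15-11)=4
  Job 4: p=6, d=26, C=21, tardiness=max(0,21-26)=0
Total tardiness = 4

4


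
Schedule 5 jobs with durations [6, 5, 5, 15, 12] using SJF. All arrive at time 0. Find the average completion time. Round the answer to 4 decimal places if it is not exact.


SJF order (ascending): [5, 5, 6, 12, 15]
Completion times:
  Job 1: burst=5, C=5
  Job 2: burst=5, C=10
  Job 3: burst=6, C=16
  Job 4: burst=12, C=28
  Job 5: burst=15, C=43
Average completion = 102/5 = 20.4

20.4


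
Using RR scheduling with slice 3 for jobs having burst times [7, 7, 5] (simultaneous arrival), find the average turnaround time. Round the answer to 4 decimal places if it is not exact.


Time quantum = 3
Execution trace:
  J1 runs 3 units, time = 3
  J2 runs 3 units, time = 6
  J3 runs 3 units, time = 9
  J1 runs 3 units, time = 12
  J2 runs 3 units, time = 15
  J3 runs 2 units, time = 17
  J1 runs 1 units, time = 18
  J2 runs 1 units, time = 19
Finish times: [18, 19, 17]
Average turnaround = 54/3 = 18.0

18.0


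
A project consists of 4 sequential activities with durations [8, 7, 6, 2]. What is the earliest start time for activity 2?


Activity 2 starts after activities 1 through 1 complete.
Predecessor durations: [8]
ES = 8 = 8

8


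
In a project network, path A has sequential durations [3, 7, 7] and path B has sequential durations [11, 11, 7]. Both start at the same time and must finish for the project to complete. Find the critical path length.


Path A total = 3 + 7 + 7 = 17
Path B total = 11 + 11 + 7 = 29
Critical path = longest path = max(17, 29) = 29

29


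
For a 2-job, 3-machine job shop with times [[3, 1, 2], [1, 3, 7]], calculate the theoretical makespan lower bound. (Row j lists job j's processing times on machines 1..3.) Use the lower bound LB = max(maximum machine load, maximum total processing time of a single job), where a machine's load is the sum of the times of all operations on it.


Machine loads:
  Machine 1: 3 + 1 = 4
  Machine 2: 1 + 3 = 4
  Machine 3: 2 + 7 = 9
Max machine load = 9
Job totals:
  Job 1: 6
  Job 2: 11
Max job total = 11
Lower bound = max(9, 11) = 11

11


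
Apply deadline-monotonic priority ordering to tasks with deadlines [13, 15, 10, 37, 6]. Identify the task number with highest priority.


Sort tasks by relative deadline (ascending):
  Task 5: deadline = 6
  Task 3: deadline = 10
  Task 1: deadline = 13
  Task 2: deadline = 15
  Task 4: deadline = 37
Priority order (highest first): [5, 3, 1, 2, 4]
Highest priority task = 5

5


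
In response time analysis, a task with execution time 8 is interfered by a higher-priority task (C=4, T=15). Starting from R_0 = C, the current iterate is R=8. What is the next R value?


R_next = C + ceil(R_prev / T_hp) * C_hp
ceil(8 / 15) = ceil(0.5333) = 1
Interference = 1 * 4 = 4
R_next = 8 + 4 = 12

12


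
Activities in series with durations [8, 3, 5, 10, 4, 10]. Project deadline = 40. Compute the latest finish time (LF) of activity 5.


LF(activity 5) = deadline - sum of successor durations
Successors: activities 6 through 6 with durations [10]
Sum of successor durations = 10
LF = 40 - 10 = 30

30


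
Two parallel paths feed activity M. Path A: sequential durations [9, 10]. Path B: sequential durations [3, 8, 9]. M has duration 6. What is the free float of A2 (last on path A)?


ES(A2) = sum of predecessors on chain A = 9
EF(A2) = ES + duration = 9 + 10 = 19
Successor of A2 is M. ES(M) = max(sum(A), sum(B)) = max(19, 20) = 20
Free float = ES(successor) - EF(current) = 20 - 19 = 1

1


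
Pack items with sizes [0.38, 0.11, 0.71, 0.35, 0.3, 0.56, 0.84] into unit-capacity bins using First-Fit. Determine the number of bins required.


Place items sequentially using First-Fit:
  Item 0.38 -> new Bin 1
  Item 0.11 -> Bin 1 (now 0.49)
  Item 0.71 -> new Bin 2
  Item 0.35 -> Bin 1 (now 0.84)
  Item 0.3 -> new Bin 3
  Item 0.56 -> Bin 3 (now 0.86)
  Item 0.84 -> new Bin 4
Total bins used = 4

4


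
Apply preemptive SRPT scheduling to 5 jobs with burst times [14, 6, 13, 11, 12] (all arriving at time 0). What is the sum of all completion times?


Since all jobs arrive at t=0, SRPT equals SPT ordering.
SPT order: [6, 11, 12, 13, 14]
Completion times:
  Job 1: p=6, C=6
  Job 2: p=11, C=17
  Job 3: p=12, C=29
  Job 4: p=13, C=42
  Job 5: p=14, C=56
Total completion time = 6 + 17 + 29 + 42 + 56 = 150

150


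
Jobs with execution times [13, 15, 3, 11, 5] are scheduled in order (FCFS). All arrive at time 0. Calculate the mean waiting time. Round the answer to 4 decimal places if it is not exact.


FCFS order (as given): [13, 15, 3, 11, 5]
Waiting times:
  Job 1: wait = 0
  Job 2: wait = 13
  Job 3: wait = 28
  Job 4: wait = 31
  Job 5: wait = 42
Sum of waiting times = 114
Average waiting time = 114/5 = 22.8

22.8


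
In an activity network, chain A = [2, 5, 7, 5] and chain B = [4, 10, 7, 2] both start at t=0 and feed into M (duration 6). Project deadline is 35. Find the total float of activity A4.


Forward pass: ES(A4) = sum of predecessors on chain A = 14
EF = ES + duration = 14 + 5 = 19
Backward pass: LF(M) = deadline = 35; LS(M) = 35 - 6 = 29
LF(A4) = LS(M) - sum(successors on chain A) = 29 - 0 = 29
LS = LF - duration = 29 - 5 = 24
Total float = LS - ES = 24 - 14 = 10

10


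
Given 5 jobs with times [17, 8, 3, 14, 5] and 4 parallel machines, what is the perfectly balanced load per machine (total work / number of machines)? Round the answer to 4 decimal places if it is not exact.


Total processing time = 17 + 8 + 3 + 14 + 5 = 47
Number of machines = 4
Ideal balanced load = 47 / 4 = 11.75

11.75


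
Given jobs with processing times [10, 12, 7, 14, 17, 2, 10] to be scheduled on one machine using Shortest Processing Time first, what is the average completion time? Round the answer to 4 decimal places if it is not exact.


Sort jobs by processing time (SPT order): [2, 7, 10, 10, 12, 14, 17]
Compute completion times sequentially:
  Job 1: processing = 2, completes at 2
  Job 2: processing = 7, completes at 9
  Job 3: processing = 10, completes at 19
  Job 4: processing = 10, completes at 29
  Job 5: processing = 12, completes at 41
  Job 6: processing = 14, completes at 55
  Job 7: processing = 17, completes at 72
Sum of completion times = 227
Average completion time = 227/7 = 32.4286

32.4286


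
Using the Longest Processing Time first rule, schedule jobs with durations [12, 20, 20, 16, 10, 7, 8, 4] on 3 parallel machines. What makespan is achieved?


Sort jobs in decreasing order (LPT): [20, 20, 16, 12, 10, 8, 7, 4]
Assign each job to the least loaded machine:
  Machine 1: jobs [20, 10], load = 30
  Machine 2: jobs [20, 8, 7], load = 35
  Machine 3: jobs [16, 12, 4], load = 32
Makespan = max load = 35

35


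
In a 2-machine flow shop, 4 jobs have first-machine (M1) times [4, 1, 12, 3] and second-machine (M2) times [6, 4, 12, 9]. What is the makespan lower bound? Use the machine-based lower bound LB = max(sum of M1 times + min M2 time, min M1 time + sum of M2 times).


LB1 = sum(M1 times) + min(M2 times) = 20 + 4 = 24
LB2 = min(M1 times) + sum(M2 times) = 1 + 31 = 32
Lower bound = max(LB1, LB2) = max(24, 32) = 32

32


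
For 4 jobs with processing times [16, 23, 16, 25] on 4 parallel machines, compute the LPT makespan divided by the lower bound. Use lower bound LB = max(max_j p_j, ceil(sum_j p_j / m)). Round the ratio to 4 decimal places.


LPT order: [25, 23, 16, 16]
Machine loads after assignment: [25, 23, 16, 16]
LPT makespan = 25
Lower bound = max(max_job, ceil(total/4)) = max(25, 20) = 25
Ratio = 25 / 25 = 1.0

1.0


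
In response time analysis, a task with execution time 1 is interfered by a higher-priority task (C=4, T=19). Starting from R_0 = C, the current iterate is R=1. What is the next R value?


R_next = C + ceil(R_prev / T_hp) * C_hp
ceil(1 / 19) = ceil(0.0526) = 1
Interference = 1 * 4 = 4
R_next = 1 + 4 = 5

5


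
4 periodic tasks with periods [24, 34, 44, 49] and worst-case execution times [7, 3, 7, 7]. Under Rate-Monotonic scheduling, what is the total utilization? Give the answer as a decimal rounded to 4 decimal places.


Compute individual utilizations (exact fractions):
  Task 1: C/T = 7/24 (approx. 0.2917)
  Task 2: C/T = 3/34 (approx. 0.0882)
  Task 3: C/T = 7/44 (approx. 0.1591)
  Task 4: C/T = 7/49 = 1/7 (approx. 0.1429)
Total utilization U = 7/24 + 3/34 + 7/44 + 1/7 = 21421/31416
Rounded to 4 decimal places: U = 0.6819
RM (Liu & Layland) bound for 4 tasks = 0.756828; compare with U = 21421/31416 (approx. 0.681850)
U <= bound, so schedulable by RM sufficient condition.

0.6819


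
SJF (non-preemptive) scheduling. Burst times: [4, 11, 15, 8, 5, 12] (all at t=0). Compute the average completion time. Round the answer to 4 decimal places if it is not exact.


SJF order (ascending): [4, 5, 8, 11, 12, 15]
Completion times:
  Job 1: burst=4, C=4
  Job 2: burst=5, C=9
  Job 3: burst=8, C=17
  Job 4: burst=11, C=28
  Job 5: burst=12, C=40
  Job 6: burst=15, C=55
Average completion = 153/6 = 25.5

25.5


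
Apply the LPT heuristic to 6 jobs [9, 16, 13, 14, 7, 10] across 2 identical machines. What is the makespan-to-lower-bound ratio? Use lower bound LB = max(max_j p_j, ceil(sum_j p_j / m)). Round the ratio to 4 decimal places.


LPT order: [16, 14, 13, 10, 9, 7]
Machine loads after assignment: [35, 34]
LPT makespan = 35
Lower bound = max(max_job, ceil(total/2)) = max(16, 35) = 35
Ratio = 35 / 35 = 1.0

1.0


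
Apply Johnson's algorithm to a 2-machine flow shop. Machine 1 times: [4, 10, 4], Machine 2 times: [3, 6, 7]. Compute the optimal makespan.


Apply Johnson's rule:
  Group 1 (a <= b): [(3, 4, 7)]
  Group 2 (a > b): [(2, 10, 6), (1, 4, 3)]
Optimal job order: [3, 2, 1]
Schedule:
  Job 3: M1 done at 4, M2 done at 11
  Job 2: M1 done at 14, M2 done at 20
  Job 1: M1 done at 18, M2 done at 23
Makespan = 23

23


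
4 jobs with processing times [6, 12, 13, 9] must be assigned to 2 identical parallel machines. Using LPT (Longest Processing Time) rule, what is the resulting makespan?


Sort jobs in decreasing order (LPT): [13, 12, 9, 6]
Assign each job to the least loaded machine:
  Machine 1: jobs [13, 6], load = 19
  Machine 2: jobs [12, 9], load = 21
Makespan = max load = 21

21


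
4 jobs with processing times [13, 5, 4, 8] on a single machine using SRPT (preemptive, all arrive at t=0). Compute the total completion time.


Since all jobs arrive at t=0, SRPT equals SPT ordering.
SPT order: [4, 5, 8, 13]
Completion times:
  Job 1: p=4, C=4
  Job 2: p=5, C=9
  Job 3: p=8, C=17
  Job 4: p=13, C=30
Total completion time = 4 + 9 + 17 + 30 = 60

60


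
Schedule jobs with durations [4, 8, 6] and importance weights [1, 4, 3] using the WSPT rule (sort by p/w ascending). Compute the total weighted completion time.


Compute p/w ratios and sort ascending (WSPT): [(8, 4), (6, 3), (4, 1)]
Compute weighted completion times:
  Job (p=8,w=4): C=8, w*C=4*8=32
  Job (p=6,w=3): C=14, w*C=3*14=42
  Job (p=4,w=1): C=18, w*C=1*18=18
Total weighted completion time = 92

92


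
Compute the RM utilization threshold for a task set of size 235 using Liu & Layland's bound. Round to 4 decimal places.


Compute 2^(1/235) = 1.0029539167
Subtract 1: 1.0029539167 - 1 = 0.0029539167
Multiply by n: 235 * 0.0029539167 = 0.6941704245
Round to 4 dp: 0.6942

0.6942


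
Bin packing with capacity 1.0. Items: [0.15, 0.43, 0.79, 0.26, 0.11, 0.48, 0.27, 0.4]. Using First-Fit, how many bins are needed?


Place items sequentially using First-Fit:
  Item 0.15 -> new Bin 1
  Item 0.43 -> Bin 1 (now 0.58)
  Item 0.79 -> new Bin 2
  Item 0.26 -> Bin 1 (now 0.84)
  Item 0.11 -> Bin 1 (now 0.95)
  Item 0.48 -> new Bin 3
  Item 0.27 -> Bin 3 (now 0.75)
  Item 0.4 -> new Bin 4
Total bins used = 4

4


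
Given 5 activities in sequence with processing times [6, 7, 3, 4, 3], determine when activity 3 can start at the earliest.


Activity 3 starts after activities 1 through 2 complete.
Predecessor durations: [6, 7]
ES = 6 + 7 = 13

13


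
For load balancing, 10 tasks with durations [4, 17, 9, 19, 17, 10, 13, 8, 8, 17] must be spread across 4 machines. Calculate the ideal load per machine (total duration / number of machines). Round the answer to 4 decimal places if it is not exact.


Total processing time = 4 + 17 + 9 + 19 + 17 + 10 + 13 + 8 + 8 + 17 = 122
Number of machines = 4
Ideal balanced load = 122 / 4 = 30.5

30.5


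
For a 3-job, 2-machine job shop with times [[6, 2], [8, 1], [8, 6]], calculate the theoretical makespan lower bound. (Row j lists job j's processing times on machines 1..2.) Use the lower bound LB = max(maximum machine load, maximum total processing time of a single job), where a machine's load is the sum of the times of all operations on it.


Machine loads:
  Machine 1: 6 + 8 + 8 = 22
  Machine 2: 2 + 1 + 6 = 9
Max machine load = 22
Job totals:
  Job 1: 8
  Job 2: 9
  Job 3: 14
Max job total = 14
Lower bound = max(22, 14) = 22

22


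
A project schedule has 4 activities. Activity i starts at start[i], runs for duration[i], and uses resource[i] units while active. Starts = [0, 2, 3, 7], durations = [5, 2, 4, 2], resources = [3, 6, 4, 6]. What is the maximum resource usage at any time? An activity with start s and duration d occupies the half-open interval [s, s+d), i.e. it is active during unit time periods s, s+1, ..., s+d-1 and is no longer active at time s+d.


Each activity i is active on [start_i, start_i + duration_i).
Compute total resource usage per time slot:
  t=0: active resources = [3], total = 3
  t=1: active resources = [3], total = 3
  t=2: active resources = [3, 6], total = 9
  t=3: active resources = [3, 6, 4], total = 13
  t=4: active resources = [3, 4], total = 7
  t=5: active resources = [4], total = 4
  t=6: active resources = [4], total = 4
  t=7: active resources = [6], total = 6
  t=8: active resources = [6], total = 6
Peak resource demand = 13

13


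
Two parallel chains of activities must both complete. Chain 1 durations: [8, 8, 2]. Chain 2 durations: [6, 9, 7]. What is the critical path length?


Path A total = 8 + 8 + 2 = 18
Path B total = 6 + 9 + 7 = 22
Critical path = longest path = max(18, 22) = 22

22


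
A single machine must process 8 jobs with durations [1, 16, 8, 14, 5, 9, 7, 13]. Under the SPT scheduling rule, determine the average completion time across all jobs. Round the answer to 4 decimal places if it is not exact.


Sort jobs by processing time (SPT order): [1, 5, 7, 8, 9, 13, 14, 16]
Compute completion times sequentially:
  Job 1: processing = 1, completes at 1
  Job 2: processing = 5, completes at 6
  Job 3: processing = 7, completes at 13
  Job 4: processing = 8, completes at 21
  Job 5: processing = 9, completes at 30
  Job 6: processing = 13, completes at 43
  Job 7: processing = 14, completes at 57
  Job 8: processing = 16, completes at 73
Sum of completion times = 244
Average completion time = 244/8 = 30.5

30.5


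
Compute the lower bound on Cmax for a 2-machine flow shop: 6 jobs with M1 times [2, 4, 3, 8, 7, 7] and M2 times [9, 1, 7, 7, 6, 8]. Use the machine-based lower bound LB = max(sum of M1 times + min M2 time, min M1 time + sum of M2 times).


LB1 = sum(M1 times) + min(M2 times) = 31 + 1 = 32
LB2 = min(M1 times) + sum(M2 times) = 2 + 38 = 40
Lower bound = max(LB1, LB2) = max(32, 40) = 40

40


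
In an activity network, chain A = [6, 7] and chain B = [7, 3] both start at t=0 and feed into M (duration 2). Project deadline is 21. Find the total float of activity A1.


Forward pass: ES(A1) = sum of predecessors on chain A = 0
EF = ES + duration = 0 + 6 = 6
Backward pass: LF(M) = deadline = 21; LS(M) = 21 - 2 = 19
LF(A1) = LS(M) - sum(successors on chain A) = 19 - 7 = 12
LS = LF - duration = 12 - 6 = 6
Total float = LS - ES = 6 - 0 = 6

6


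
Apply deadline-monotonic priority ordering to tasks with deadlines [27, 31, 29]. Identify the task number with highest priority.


Sort tasks by relative deadline (ascending):
  Task 1: deadline = 27
  Task 3: deadline = 29
  Task 2: deadline = 31
Priority order (highest first): [1, 3, 2]
Highest priority task = 1

1


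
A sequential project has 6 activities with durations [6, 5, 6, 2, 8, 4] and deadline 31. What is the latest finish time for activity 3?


LF(activity 3) = deadline - sum of successor durations
Successors: activities 4 through 6 with durations [2, 8, 4]
Sum of successor durations = 14
LF = 31 - 14 = 17

17


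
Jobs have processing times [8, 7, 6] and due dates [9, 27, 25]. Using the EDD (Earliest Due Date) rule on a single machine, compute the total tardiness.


Sort by due date (EDD order): [(8, 9), (6, 25), (7, 27)]
Compute completion times and tardiness:
  Job 1: p=8, d=9, C=8, tardiness=max(0,8-9)=0
  Job 2: p=6, d=25, C=14, tardiness=max(0,14-25)=0
  Job 3: p=7, d=27, C=21, tardiness=max(0,21-27)=0
Total tardiness = 0

0


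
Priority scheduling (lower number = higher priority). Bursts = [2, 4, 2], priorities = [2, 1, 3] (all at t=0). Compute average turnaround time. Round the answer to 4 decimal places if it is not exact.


Sort by priority (ascending = highest first):
Order: [(1, 4), (2, 2), (3, 2)]
Completion times:
  Priority 1, burst=4, C=4
  Priority 2, burst=2, C=6
  Priority 3, burst=2, C=8
Average turnaround = 18/3 = 6.0

6.0


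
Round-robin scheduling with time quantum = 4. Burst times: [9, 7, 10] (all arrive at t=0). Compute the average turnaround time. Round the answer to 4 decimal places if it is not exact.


Time quantum = 4
Execution trace:
  J1 runs 4 units, time = 4
  J2 runs 4 units, time = 8
  J3 runs 4 units, time = 12
  J1 runs 4 units, time = 16
  J2 runs 3 units, time = 19
  J3 runs 4 units, time = 23
  J1 runs 1 units, time = 24
  J3 runs 2 units, time = 26
Finish times: [24, 19, 26]
Average turnaround = 69/3 = 23.0

23.0


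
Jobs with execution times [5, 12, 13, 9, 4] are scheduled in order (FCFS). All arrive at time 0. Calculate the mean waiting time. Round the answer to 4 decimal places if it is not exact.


FCFS order (as given): [5, 12, 13, 9, 4]
Waiting times:
  Job 1: wait = 0
  Job 2: wait = 5
  Job 3: wait = 17
  Job 4: wait = 30
  Job 5: wait = 39
Sum of waiting times = 91
Average waiting time = 91/5 = 18.2

18.2
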